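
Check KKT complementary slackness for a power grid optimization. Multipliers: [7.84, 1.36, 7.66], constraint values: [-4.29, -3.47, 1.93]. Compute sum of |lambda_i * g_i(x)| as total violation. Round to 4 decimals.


KKT complementary slackness check:
lambda_1 * g_1 = 7.84 * -4.29 = -33.6336
lambda_2 * g_2 = 1.36 * -3.47 = -4.7192
lambda_3 * g_3 = 7.66 * 1.93 = 14.7838
Total violation = 33.6336 + 4.7192 + 14.7838 = 53.1366


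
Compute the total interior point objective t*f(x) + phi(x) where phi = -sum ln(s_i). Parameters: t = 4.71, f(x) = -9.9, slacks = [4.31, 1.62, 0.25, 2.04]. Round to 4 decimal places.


Step 1: Compute log-barrier.
ln values: [1.4609, 0.4824, -1.3863, 0.7129]
phi = -(1.4609 + 0.4824 - 1.3863 + 0.7129) = -1.27
Step 2: Compute augmented objective.
t*f(x) = 4.71*-9.9 = -46.629
Total = -46.629 - 1.27 = -47.899


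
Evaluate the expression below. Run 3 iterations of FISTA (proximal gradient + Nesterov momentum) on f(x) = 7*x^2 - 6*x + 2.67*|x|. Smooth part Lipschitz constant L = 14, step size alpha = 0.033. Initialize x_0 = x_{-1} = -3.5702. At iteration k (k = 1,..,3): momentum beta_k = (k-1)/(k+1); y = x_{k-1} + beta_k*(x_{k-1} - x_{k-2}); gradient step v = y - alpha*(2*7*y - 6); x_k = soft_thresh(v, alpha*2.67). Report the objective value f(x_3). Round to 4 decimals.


FISTA on f(x) = 7*x^2 - 6*x + 2.67*|x|
L = 14, alpha = 0.033
Iteration 1: beta = 0.0, y = -3.5702 + 0.0*(-3.5702 + 3.5702) = -3.5702
  grad(y) = -55.9828, v = y - alpha*grad = -1.7228
  prox(v) = soft_thresh(-1.7228, 0.0881) = -1.6347
Iteration 2: beta = 0.3333, y = -1.6347 + 0.3333*(-1.6347 + 3.5702) = -0.9895
  grad(y) = -19.8527, v = y - alpha*grad = -0.3343
  prox(v) = soft_thresh(-0.3343, 0.0881) = -0.2462
Iteration 3: beta = 0.5, y = -0.2462 + 0.5*(-0.2462 + 1.6347) = 0.448
  grad(y) = 0.2718, v = y - alpha*grad = 0.439
  prox(v) = soft_thresh(0.439, 0.0881) = 0.3509
f(x_3) = 7*0.3509^2 - 6*0.3509 + 2.67*|0.3509| = -0.3066


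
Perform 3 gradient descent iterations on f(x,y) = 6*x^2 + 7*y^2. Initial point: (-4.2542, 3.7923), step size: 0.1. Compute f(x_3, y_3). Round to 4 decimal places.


Gradient descent on f(x,y) = 6*x^2 + 7*y^2.
Starting point: (-4.2542, 3.7923), alpha = 0.1
Step 1: grad_x = 2*6*-4.2542 = -51.0504, grad_y = 2*7*3.7923 = 53.0922
  x_1 = -4.2542 - 0.1*-51.0504 = 0.8508
  y_1 = 3.7923 - 0.1*53.0922 = -1.5169
Step 2: grad_x = 2*6*0.8508 = 10.2101, grad_y = 2*7*-1.5169 = -21.2369
  x_2 = 0.8508 - 0.1*10.2101 = -0.1702
  y_2 = -1.5169 - 0.1*-21.2369 = 0.6068
Step 3: grad_x = 2*6*-0.1702 = -2.042, grad_y = 2*7*0.6068 = 8.4948
  x_3 = -0.1702 - 0.1*-2.042 = 0.034
  y_3 = 0.6068 - 0.1*8.4948 = -0.2427
f(0.034, -0.2427) = 6*0.034^2 + 7*(-0.2427)^2 = 0.4193


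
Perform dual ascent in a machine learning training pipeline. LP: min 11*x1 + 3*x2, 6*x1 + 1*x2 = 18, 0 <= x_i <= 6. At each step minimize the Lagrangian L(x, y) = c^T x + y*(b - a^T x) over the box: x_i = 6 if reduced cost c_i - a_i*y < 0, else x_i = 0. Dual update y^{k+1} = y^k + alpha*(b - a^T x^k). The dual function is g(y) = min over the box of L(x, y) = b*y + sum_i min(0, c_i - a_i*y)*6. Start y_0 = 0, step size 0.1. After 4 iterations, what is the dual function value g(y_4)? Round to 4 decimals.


Dual ascent for LP: min 11*x1 + 3*x2, 6*x1 + 1*x2 = 18, 0 <= x_i <= 6
Step 1: y^k = 0.0, reduced costs: (11.0, 3.0)
  x^k = (0.0, 0.0), subgradient = b - a^T x = 18.0
  y^{k+1} = 0.0 + 0.1*18.0 = 1.8
Step 2: y^k = 1.8, reduced costs: (0.2, 1.2)
  x^k = (0.0, 0.0), subgradient = b - a^T x = 18.0
  y^{k+1} = 1.8 + 0.1*18.0 = 3.6
Step 3: y^k = 3.6, reduced costs: (-10.6, -0.6)
  x^k = (6.0, 6.0), subgradient = b - a^T x = -24.0
  y^{k+1} = 3.6 + 0.1*-24.0 = 1.2
Step 4: y^k = 1.2, reduced costs: (3.8, 1.8)
  x^k = (0.0, 0.0), subgradient = b - a^T x = 18.0
  y^{k+1} = 1.2 + 0.1*18.0 = 3.0
Dual objective at y_4 = 3.0: reduced costs (-7.0, 0.0), box minimizer x = (6.0, 0.0)
g(y_4) = b*y + (c1 - a1*y)*x1 + (c2 - a2*y)*x2 = 18*3.0 + (-7.0)*6.0 + 0.0*0.0 = 54.0 - 42.0 + 0.0 = 12.0


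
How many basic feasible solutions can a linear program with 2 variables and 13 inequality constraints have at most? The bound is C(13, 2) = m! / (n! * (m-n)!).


Each vertex corresponds to some choice of n active constraints out of m, so the number of vertices is at most C(m, n) = m! / (n!(m-n)!).
m = 13, n = 2
Numerator: 13 * 12
Denominator: 2! = 2
C(13, 2) = 78


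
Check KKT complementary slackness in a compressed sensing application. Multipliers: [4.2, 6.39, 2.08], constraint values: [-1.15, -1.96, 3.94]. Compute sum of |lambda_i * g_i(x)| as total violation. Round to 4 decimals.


KKT complementary slackness check:
lambda_1 * g_1 = 4.2 * -1.15 = -4.83
lambda_2 * g_2 = 6.39 * -1.96 = -12.5244
lambda_3 * g_3 = 2.08 * 3.94 = 8.1952
Total violation = 4.83 + 12.5244 + 8.1952 = 25.5496


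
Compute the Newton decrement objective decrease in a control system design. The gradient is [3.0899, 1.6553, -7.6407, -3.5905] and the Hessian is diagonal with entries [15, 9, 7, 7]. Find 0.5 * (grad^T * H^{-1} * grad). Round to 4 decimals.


Step 1: H is diagonal, so H^(-1) * g = [0.206, 0.1839, -1.0915, -0.5129].
Step 2: g^T H^(-1) g = sum_i g_i^2 / H_ii
  = (3.0899)^2/15 + (1.6553)^2/9 + (-7.6407)^2/7 + (-3.5905)^2/7
  = 0.6365 + 0.3044 + 8.34 + 1.8417 = 11.1227
Step 3: Objective decrease = 0.5 * g^T H^(-1) g = 5.5613


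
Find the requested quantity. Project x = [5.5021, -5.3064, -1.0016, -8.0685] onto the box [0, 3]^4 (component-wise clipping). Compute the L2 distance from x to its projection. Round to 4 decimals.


Project each component onto [0, 3].
clip(5.5021) = 3.0, clip(-5.3064) = 0.0, clip(-1.0016) = 0.0, clip(-8.0685) = 0.0
Projection = [3.0, 0.0, 0.0, 0.0]
Squared diffs: [6.2605, 28.1579, 1.0032, 65.1007]
Distance = sqrt(100.5223) = 10.0261


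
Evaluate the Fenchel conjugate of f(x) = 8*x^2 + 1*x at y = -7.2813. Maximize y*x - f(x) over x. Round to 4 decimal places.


f*(y) = sup_x {y*x - a*x^2 - b*x} = sup_x {(y-b)*x - a*x^2}
FOC: (y - b) - 2a*x = 0 => x* = (y - b)/(2a)
x* = (-7.2813 - 1)/(2*8) = -0.5176
f*(-7.2813) = (y-b)^2/(4a) = (-7.2813 - 1)^2/(4*8)
= 68.5799/32 = 2.1431


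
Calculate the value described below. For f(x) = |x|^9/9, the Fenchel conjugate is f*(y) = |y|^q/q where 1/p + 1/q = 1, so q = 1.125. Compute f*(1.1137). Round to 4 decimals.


The conjugate exponent q satisfies 1/p + 1/q = 1.
p = 9, so q = 9/(9 - 1) = 1.125
|y|^q = 1.1137^1.125 = 1.1288
f*(1.1137) = 1.1288 / 1.125 = 1.0034


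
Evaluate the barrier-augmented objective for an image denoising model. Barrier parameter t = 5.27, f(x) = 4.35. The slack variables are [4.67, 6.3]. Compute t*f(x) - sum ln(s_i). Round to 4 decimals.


Step 1: Compute log-barrier.
ln values: [1.5412, 1.8405]
phi = -(1.5412 + 1.8405) = -3.3817
Step 2: Compute augmented objective.
t*f(x) = 5.27*4.35 = 22.9245
Total = 22.9245 - 3.3817 = 19.5428


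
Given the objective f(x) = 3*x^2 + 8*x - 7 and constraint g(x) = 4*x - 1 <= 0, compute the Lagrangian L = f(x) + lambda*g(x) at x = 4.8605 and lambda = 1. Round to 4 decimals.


Step 1: Evaluate f(x).
f(4.8605) = 3*4.8605^2 + 8*4.8605 - 7 = 102.7574
Step 2: Evaluate g(x).
g(4.8605) = 4*4.8605 - 1 = 18.442
Step 3: Compute Lagrangian.
L = 102.7574 + 1*18.442 = 121.1994


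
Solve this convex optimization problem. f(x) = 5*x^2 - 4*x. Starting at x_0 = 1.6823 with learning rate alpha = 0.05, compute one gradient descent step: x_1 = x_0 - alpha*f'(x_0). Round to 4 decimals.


We compute the gradient at x_0 and apply the update.
f'(x) = 10*x - 4
f'(1.6823) = 10*1.6823 - 4 = 12.823
x_1 = 1.6823 - 0.05*12.823 = 1.0412


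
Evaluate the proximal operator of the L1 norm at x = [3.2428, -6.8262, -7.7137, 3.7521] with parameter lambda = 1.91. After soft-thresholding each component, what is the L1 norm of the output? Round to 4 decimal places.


Soft-thresholding with lambda = 1.91:
prox(3.2428) = sign(3.2428)*max(|3.2428| - 1.91, 0) = 1.3328
prox(-6.8262) = sign(-6.8262)*max(|-6.8262| - 1.91, 0) = -4.9162
prox(-7.7137) = sign(-7.7137)*max(|-7.7137| - 1.91, 0) = -5.8037
prox(3.7521) = sign(3.7521)*max(|3.7521| - 1.91, 0) = 1.8421
prox(x) = [1.3328, -4.9162, -5.8037, 1.8421]
||prox(x)||_1 = 1.3328 + 4.9162 + 5.8037 + 1.8421 = 13.8948


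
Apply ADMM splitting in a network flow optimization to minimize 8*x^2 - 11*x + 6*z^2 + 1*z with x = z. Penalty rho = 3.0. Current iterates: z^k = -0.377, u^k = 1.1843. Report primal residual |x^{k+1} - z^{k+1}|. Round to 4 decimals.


ADMM iteration with rho = 3.0, z^k = -0.377, u^k = 1.1843
Step 1: x-update.
Minimize 8*x^2 - 11*x + (3.0/2)*(x + 0.377 + 1.1843)^2
FOC: (2*8 + 3.0)*x = 11 + 3.0*(-0.377 - 1.1843)
x^{k+1} = 0.3324
Step 2: z-update.
Minimize 6*z^2 + 1*z + (3.0/2)*(0.3324 - z + 1.1843)^2
FOC: (2*6 + 3.0)*z = -1 + 3.0*(0.3324 + 1.1843)
z^{k+1} = 0.2367
Step 3: u-update.
u^{k+1} = 1.1843 + 0.3324 - 0.2367 = 1.28
Step 4: Primal residual = |0.3324 - 0.2367| = 0.0957


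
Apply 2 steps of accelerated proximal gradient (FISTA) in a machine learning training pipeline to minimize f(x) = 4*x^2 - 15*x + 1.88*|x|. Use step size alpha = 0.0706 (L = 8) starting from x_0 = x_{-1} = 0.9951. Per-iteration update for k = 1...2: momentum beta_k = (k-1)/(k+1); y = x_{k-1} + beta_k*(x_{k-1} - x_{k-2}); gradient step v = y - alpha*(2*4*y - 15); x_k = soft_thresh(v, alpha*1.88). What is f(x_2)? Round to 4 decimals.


FISTA on f(x) = 4*x^2 - 15*x + 1.88*|x|
L = 8, alpha = 0.0706
Iteration 1: beta = 0.0, y = 0.9951 + 0.0*(0.9951 - 0.9951) = 0.9951
  grad(y) = -7.0392, v = y - alpha*grad = 1.4921
  prox(v) = soft_thresh(1.4921, 0.1327) = 1.3593
Iteration 2: beta = 0.3333, y = 1.3593 + 0.3333*(1.3593 - 0.9951) = 1.4808
  grad(y) = -3.154, v = y - alpha*grad = 1.7034
  prox(v) = soft_thresh(1.7034, 0.1327) = 1.5707
f(x_2) = 4*1.5707^2 - 15*1.5707 + 1.88*|1.5707| = -10.7392


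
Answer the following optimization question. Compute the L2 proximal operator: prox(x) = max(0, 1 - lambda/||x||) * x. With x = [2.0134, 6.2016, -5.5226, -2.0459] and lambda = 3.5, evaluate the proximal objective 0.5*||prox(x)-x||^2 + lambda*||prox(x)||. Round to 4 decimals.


Step 1: Compute ||x||.
||x|| = 8.7863
Step 2: Compute scaling factor.
scale = max(0, 1 - 3.5/8.7863) = 0.6017
Step 3: prox(x) = [1.2114, 3.7312, -3.3227, -1.2309]
||prox(x)|| = 5.2863
Step 4: Proximal objective.
0.5*||prox-x||^2 = 6.125
lambda*||prox|| = 18.5021
Total = 24.6269


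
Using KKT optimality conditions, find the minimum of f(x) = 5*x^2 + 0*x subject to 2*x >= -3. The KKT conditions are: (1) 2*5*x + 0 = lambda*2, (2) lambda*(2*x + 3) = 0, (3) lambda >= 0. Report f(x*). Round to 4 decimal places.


Step 1: Try lambda = 0 (constraint inactive).
Stationarity: 2*5*x + 0 = 0
x* = 0/(2*5) = 0.0
Check constraint: 2*0.0 = 0.0 >= -3 -- satisfied.
Step 2: Compute optimal value.
f(x*) = 5*0.0^2 + 0*0.0 = 0.0


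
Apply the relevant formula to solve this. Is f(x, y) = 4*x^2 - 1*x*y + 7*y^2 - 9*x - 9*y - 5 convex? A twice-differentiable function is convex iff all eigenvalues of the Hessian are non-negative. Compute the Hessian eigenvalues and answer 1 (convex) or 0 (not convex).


The Hessian of f(x,y) = 4*x^2 - 1*x*y + 7*y^2 - 9*x - 9*y - 5 is:
H = [[8, -1], [-1, 14]]
Trace = 8 + 14 = 22
Determinant = 8*14 - (-1)^2 = 111
Discriminant = (22)^2 - 4*111 = 40.0
Eigenvalues: lambda_1 = 7.8377, lambda_2 = 14.1623
The function is convex.

1


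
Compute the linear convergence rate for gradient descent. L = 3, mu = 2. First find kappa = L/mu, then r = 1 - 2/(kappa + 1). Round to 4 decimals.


Step 1: Compute the condition number.
kappa = L/mu = 3/2 = 1.5
Step 2: Compute the convergence rate.
r = 1 - 2/(kappa + 1) = 1 - 2*mu/(L + mu) = (L - mu)/(L + mu) = 1/5 = 0.2


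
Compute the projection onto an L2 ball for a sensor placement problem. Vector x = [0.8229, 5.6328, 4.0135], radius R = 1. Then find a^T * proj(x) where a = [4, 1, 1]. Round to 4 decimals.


Step 1: Compute ||x|| (intermediates to 6 decimals).
||x|| = sqrt(0.8229^2 + 5.6328^2 + 4.0135^2) = 6.965184
Step 2: Project.
Since ||x|| > R, scale = R/||x|| = 1/6.965184 = 0.143571, proj(x) = scale * x
proj(x) = [0.118145, 0.808707, 0.576222]
Step 3: Dot product.
a^T * proj(x) = 4*0.118145 + 1*0.808707 + 1*0.576222 = 1.8575


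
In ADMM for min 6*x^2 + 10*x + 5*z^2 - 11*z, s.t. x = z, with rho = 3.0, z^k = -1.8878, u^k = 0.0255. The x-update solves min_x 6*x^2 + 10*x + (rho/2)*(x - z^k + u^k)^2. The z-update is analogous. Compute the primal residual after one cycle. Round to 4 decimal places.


ADMM iteration with rho = 3.0, z^k = -1.8878, u^k = 0.0255
Step 1: x-update.
Minimize 6*x^2 + 10*x + (3.0/2)*(x + 1.8878 + 0.0255)^2
FOC: (2*6 + 3.0)*x = -10 + 3.0*(-1.8878 - 0.0255)
x^{k+1} = -1.0493
Step 2: z-update.
Minimize 5*z^2 - 11*z + (3.0/2)*(-1.0493 - z + 0.0255)^2
FOC: (2*5 + 3.0)*z = 11 + 3.0*(-1.0493 + 0.0255)
z^{k+1} = 0.6099
Step 3: u-update.
u^{k+1} = 0.0255 - 1.0493 - 0.6099 = -1.6337
Step 4: Primal residual = |-1.0493 - 0.6099| = 1.6592


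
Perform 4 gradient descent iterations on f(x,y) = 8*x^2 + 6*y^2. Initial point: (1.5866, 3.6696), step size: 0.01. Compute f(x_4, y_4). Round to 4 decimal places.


Gradient descent on f(x,y) = 8*x^2 + 6*y^2.
Starting point: (1.5866, 3.6696), alpha = 0.01
Step 1: grad_x = 2*8*1.5866 = 25.3856, grad_y = 2*6*3.6696 = 44.0352
  x_1 = 1.5866 - 0.01*25.3856 = 1.3327
  y_1 = 3.6696 - 0.01*44.0352 = 3.2292
Step 2: grad_x = 2*8*1.3327 = 21.3239, grad_y = 2*6*3.2292 = 38.751
  x_2 = 1.3327 - 0.01*21.3239 = 1.1195
  y_2 = 3.2292 - 0.01*38.751 = 2.8417
Step 3: grad_x = 2*8*1.1195 = 17.9121, grad_y = 2*6*2.8417 = 34.1009
  x_3 = 1.1195 - 0.01*17.9121 = 0.9404
  y_3 = 2.8417 - 0.01*34.1009 = 2.5007
Step 4: grad_x = 2*8*0.9404 = 15.0461, grad_y = 2*6*2.5007 = 30.0088
  x_4 = 0.9404 - 0.01*15.0461 = 0.7899
  y_4 = 2.5007 - 0.01*30.0088 = 2.2006
f(0.7899, 2.2006) = 8*0.7899^2 + 6*2.2006^2 = 34.0488


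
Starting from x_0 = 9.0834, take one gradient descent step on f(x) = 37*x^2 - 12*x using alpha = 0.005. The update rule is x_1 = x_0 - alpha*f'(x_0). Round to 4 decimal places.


We compute the gradient at x_0 and apply the update.
f'(x) = 74*x - 12
f'(9.0834) = 74*9.0834 - 12 = 660.1716
x_1 = 9.0834 - 0.005*660.1716 = 5.7825


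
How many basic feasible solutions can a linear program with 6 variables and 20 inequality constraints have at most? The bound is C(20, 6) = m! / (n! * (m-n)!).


Each vertex corresponds to some choice of n active constraints out of m, so the number of vertices is at most C(m, n) = m! / (n!(m-n)!).
m = 20, n = 6
Numerator: 20 * 19 * 18 * 17 * 16 * 15
Denominator: 6! = 720
C(20, 6) = 38760


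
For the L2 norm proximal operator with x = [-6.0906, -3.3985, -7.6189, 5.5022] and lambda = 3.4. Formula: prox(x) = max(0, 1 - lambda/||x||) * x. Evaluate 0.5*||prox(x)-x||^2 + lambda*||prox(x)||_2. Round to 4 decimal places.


Step 1: Compute ||x||.
||x|| = 11.7033
Step 2: Compute scaling factor.
scale = max(0, 1 - 3.4/11.7033) = 0.7095
Step 3: prox(x) = [-4.3212, -2.4112, -5.4055, 3.9037]
||prox(x)|| = 8.3033
Step 4: Proximal objective.
0.5*||prox-x||^2 = 5.78
lambda*||prox|| = 28.2312
Total = 34.0112


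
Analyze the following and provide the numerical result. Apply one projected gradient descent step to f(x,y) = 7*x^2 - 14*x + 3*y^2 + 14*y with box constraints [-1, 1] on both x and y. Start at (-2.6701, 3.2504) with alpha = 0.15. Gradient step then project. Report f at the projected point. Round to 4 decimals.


Step 1: Compute gradient at (-2.6701, 3.2504).
grad_x = 2*7*-2.6701 - 14 = -51.3814
grad_y = 2*3*3.2504 + 14 = 33.5024
Step 2: Gradient step.
x_raw = -2.6701 - 0.15*-51.3814 = 5.0371
y_raw = 3.2504 - 0.15*33.5024 = -1.775
Step 3: Project onto [-1, 1].
x_proj = clip(5.0371) = 1.0
y_proj = clip(-1.775) = -1.0
Step 4: Evaluate f.
f(1.0, -1.0) = -18.0


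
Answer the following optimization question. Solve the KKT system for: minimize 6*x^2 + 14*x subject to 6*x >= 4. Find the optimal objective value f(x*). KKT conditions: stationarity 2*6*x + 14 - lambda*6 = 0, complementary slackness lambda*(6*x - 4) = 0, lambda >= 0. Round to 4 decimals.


Step 1: Try lambda = 0 (constraint inactive).
x_unc = -14/(2*6) = -1.1667
Check: 6*-1.1667 = -7.0002 < 4 -- violated!
Step 2: Constraint must be active: 6*x = 4
x* = 4/6 = 2/3 = 0.6667 (rounded; the exact value 2/3 is used below)
lambda = (2*6*(2/3) + 14)/6 = 3.6667
Step 3: Compute optimal value.
f(x*) = 6*(2/3)^2 + 14*(2/3) = 12.0


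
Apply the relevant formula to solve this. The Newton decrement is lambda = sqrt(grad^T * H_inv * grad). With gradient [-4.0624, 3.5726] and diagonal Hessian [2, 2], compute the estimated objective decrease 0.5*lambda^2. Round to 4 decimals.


Step 1: H is diagonal, so H^(-1) * g = [-2.0312, 1.7863].
Step 2: g^T H^(-1) g = sum_i g_i^2 / H_ii
  = (-4.0624)^2/2 + (3.5726)^2/2
  = 8.2515 + 6.3817 = 14.6333
Step 3: Objective decrease = 0.5 * g^T H^(-1) g = 7.3166


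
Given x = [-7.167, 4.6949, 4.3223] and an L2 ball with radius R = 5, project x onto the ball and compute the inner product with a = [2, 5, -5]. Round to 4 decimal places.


Step 1: Compute ||x|| (intermediates to 6 decimals).
||x|| = sqrt((-7.167)^2 + 4.6949^2 + 4.3223^2) = 9.596367
Step 2: Project.
Since ||x|| > R, scale = R/||x|| = 5/9.596367 = 0.521031, proj(x) = scale * x
proj(x) = [-3.734229, 2.446188, 2.252052]
Step 3: Dot product.
a^T * proj(x) = 2*(-3.734229) + 5*2.446188 - 5*2.252052 = -6.4978


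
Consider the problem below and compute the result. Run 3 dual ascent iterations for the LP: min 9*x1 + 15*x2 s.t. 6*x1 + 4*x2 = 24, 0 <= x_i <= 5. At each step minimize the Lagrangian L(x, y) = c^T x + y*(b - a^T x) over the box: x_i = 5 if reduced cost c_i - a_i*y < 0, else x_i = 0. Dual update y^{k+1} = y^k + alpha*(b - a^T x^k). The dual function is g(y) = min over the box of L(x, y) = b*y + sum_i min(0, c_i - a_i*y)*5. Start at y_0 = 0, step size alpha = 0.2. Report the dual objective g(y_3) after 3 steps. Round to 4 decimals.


Dual ascent for LP: min 9*x1 + 15*x2, 6*x1 + 4*x2 = 24, 0 <= x_i <= 5
Step 1: y^k = 0.0, reduced costs: (9.0, 15.0)
  x^k = (0.0, 0.0), subgradient = b - a^T x = 24.0
  y^{k+1} = 0.0 + 0.2*24.0 = 4.8
Step 2: y^k = 4.8, reduced costs: (-19.8, -4.2)
  x^k = (5.0, 5.0), subgradient = b - a^T x = -26.0
  y^{k+1} = 4.8 + 0.2*-26.0 = -0.4
Step 3: y^k = -0.4, reduced costs: (11.4, 16.6)
  x^k = (0.0, 0.0), subgradient = b - a^T x = 24.0
  y^{k+1} = -0.4 + 0.2*24.0 = 4.4
Dual objective at y_3 = 4.4: reduced costs (-17.4, -2.6), box minimizer x = (5.0, 5.0)
g(y_3) = b*y + (c1 - a1*y)*x1 + (c2 - a2*y)*x2 = 24*4.4 + (-17.4)*5.0 + (-2.6)*5.0 = 105.6 - 87.0 - 13.0 = 5.6


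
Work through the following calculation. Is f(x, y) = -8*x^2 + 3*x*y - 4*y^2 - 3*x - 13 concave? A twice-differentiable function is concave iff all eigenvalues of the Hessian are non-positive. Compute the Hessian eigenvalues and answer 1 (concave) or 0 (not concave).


The Hessian of f(x,y) = -8*x^2 + 3*x*y - 4*y^2 - 3*x - 13 is:
H = [[-16, 3], [3, -8]]
Trace = -16 - 8 = -24
Determinant = -16*-8 - (3)^2 = 119
Discriminant = (-24)^2 - 4*119 = 100.0
Eigenvalues: lambda_1 = -17.0, lambda_2 = -7.0
The function is concave.

1


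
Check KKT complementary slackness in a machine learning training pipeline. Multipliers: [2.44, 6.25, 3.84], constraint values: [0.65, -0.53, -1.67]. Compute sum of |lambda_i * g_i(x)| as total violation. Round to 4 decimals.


KKT complementary slackness check:
lambda_1 * g_1 = 2.44 * 0.65 = 1.586
lambda_2 * g_2 = 6.25 * -0.53 = -3.3125
lambda_3 * g_3 = 3.84 * -1.67 = -6.4128
Total violation = 1.586 + 3.3125 + 6.4128 = 11.3113


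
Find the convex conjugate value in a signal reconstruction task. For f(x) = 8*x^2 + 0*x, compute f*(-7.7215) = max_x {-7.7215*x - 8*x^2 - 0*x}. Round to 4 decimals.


f*(y) = sup_x {y*x - a*x^2 - b*x} = sup_x {(y-b)*x - a*x^2}
FOC: (y - b) - 2a*x = 0 => x* = (y - b)/(2a)
x* = (-7.7215 - 0)/(2*8) = -0.4826
f*(-7.7215) = (y-b)^2/(4a) = (-7.7215 - 0)^2/(4*8)
= 59.6216/32 = 1.8632


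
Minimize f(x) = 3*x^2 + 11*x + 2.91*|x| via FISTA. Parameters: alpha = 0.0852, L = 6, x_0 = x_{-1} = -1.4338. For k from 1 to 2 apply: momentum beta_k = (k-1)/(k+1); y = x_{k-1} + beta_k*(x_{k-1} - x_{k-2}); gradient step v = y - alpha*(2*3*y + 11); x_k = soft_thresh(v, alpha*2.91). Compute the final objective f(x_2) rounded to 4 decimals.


FISTA on f(x) = 3*x^2 + 11*x + 2.91*|x|
L = 6, alpha = 0.0852
Iteration 1: beta = 0.0, y = -1.4338 + 0.0*(-1.4338 + 1.4338) = -1.4338
  grad(y) = 2.3972, v = y - alpha*grad = -1.638
  prox(v) = soft_thresh(-1.638, 0.2479) = -1.3901
Iteration 2: beta = 0.3333, y = -1.3901 + 0.3333*(-1.3901 + 1.4338) = -1.3755
  grad(y) = 2.7467, v = y - alpha*grad = -1.6096
  prox(v) = soft_thresh(-1.6096, 0.2479) = -1.3616
f(x_2) = 3*(-1.3616)^2 + 11*(-1.3616) + 2.91*|-1.3616| = -5.4535


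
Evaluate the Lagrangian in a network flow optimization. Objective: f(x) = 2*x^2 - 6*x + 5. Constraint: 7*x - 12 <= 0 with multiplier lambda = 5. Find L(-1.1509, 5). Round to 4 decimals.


Step 1: Evaluate f(x).
f(-1.1509) = 2*(-1.1509)^2 - 6*(-1.1509) + 5 = 14.5545
Step 2: Evaluate g(x).
g(-1.1509) = 7*-1.1509 - 12 = -20.0563
Step 3: Compute Lagrangian.
L = 14.5545 + 5*-20.0563 = -85.727


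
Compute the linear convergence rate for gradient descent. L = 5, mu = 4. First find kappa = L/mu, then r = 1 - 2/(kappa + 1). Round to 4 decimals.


Step 1: Compute the condition number.
kappa = L/mu = 5/4 = 1.25
Step 2: Compute the convergence rate.
r = 1 - 2/(kappa + 1) = 1 - 2*mu/(L + mu) = (L - mu)/(L + mu) = 1/9 = 0.1111


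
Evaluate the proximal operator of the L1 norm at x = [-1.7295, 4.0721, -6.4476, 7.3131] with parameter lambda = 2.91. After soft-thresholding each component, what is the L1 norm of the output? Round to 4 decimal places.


Soft-thresholding with lambda = 2.91:
prox(-1.7295) = sign(-1.7295)*max(|-1.7295| - 2.91, 0) = 0.0
prox(4.0721) = sign(4.0721)*max(|4.0721| - 2.91, 0) = 1.1621
prox(-6.4476) = sign(-6.4476)*max(|-6.4476| - 2.91, 0) = -3.5376
prox(7.3131) = sign(7.3131)*max(|7.3131| - 2.91, 0) = 4.4031
prox(x) = [0.0, 1.1621, -3.5376, 4.4031]
||prox(x)||_1 = 0.0 + 1.1621 + 3.5376 + 4.4031 = 9.1028


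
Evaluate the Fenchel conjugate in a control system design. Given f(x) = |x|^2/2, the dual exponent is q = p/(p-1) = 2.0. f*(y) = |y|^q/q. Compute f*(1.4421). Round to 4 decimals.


The conjugate exponent q satisfies 1/p + 1/q = 1.
p = 2, so q = 2/(2 - 1) = 2.0
|y|^q = 1.4421^2.0 = 2.0797
f*(1.4421) = 2.0797 / 2.0 = 1.0398


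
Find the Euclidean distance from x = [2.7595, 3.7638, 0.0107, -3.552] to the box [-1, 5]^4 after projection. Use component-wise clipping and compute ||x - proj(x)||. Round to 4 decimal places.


Project each component onto [-1, 5].
clip(2.7595) = 2.7595, clip(3.7638) = 3.7638, clip(0.0107) = 0.0107, clip(-3.552) = -1.0
Projection = [2.7595, 3.7638, 0.0107, -1.0]
Squared diffs: [0.0, 0.0, 0.0, 6.5127]
Distance = sqrt(6.5127) = 2.552


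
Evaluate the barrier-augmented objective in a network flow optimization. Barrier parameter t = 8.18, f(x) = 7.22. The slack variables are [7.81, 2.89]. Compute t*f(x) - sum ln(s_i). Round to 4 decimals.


Step 1: Compute log-barrier.
ln values: [2.0554, 1.0613]
phi = -(2.0554 + 1.0613) = -3.1167
Step 2: Compute augmented objective.
t*f(x) = 8.18*7.22 = 59.0596
Total = 59.0596 - 3.1167 = 55.9429


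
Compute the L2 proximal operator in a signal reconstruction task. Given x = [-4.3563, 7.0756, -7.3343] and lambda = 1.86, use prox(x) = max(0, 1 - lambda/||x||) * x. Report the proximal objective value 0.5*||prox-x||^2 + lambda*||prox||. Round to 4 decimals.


Step 1: Compute ||x||.
||x|| = 11.083
Step 2: Compute scaling factor.
scale = max(0, 1 - 1.86/11.083) = 0.8322
Step 3: prox(x) = [-3.6252, 5.8881, -6.1034]
||prox(x)|| = 9.223
Step 4: Proximal objective.
0.5*||prox-x||^2 = 1.7298
lambda*||prox|| = 17.1548
Total = 18.8846


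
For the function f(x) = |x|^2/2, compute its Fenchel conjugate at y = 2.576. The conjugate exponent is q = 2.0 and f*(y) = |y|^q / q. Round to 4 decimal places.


The conjugate exponent q satisfies 1/p + 1/q = 1.
p = 2, so q = 2/(2 - 1) = 2.0
|y|^q = 2.576^2.0 = 6.6358
f*(2.576) = 6.6358 / 2.0 = 3.3179


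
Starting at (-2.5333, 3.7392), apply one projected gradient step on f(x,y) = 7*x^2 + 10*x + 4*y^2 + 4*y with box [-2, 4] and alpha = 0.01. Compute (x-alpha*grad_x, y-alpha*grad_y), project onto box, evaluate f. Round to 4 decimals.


Step 1: Compute gradient at (-2.5333, 3.7392).
grad_x = 2*7*-2.5333 + 10 = -25.4662
grad_y = 2*4*3.7392 + 4 = 33.9136
Step 2: Gradient step.
x_raw = -2.5333 - 0.01*-25.4662 = -2.2786
y_raw = 3.7392 - 0.01*33.9136 = 3.4001
Step 3: Project onto [-2, 4].
x_proj = clip(-2.2786) = -2.0
y_proj = clip(3.4001) = 3.4001
Step 4: Evaluate f.
f(-2.0, 3.4001) = 67.842


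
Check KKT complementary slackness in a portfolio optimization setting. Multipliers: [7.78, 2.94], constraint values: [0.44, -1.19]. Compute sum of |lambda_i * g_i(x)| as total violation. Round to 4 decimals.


KKT complementary slackness check:
lambda_1 * g_1 = 7.78 * 0.44 = 3.4232
lambda_2 * g_2 = 2.94 * -1.19 = -3.4986
Total violation = 3.4232 + 3.4986 = 6.9218


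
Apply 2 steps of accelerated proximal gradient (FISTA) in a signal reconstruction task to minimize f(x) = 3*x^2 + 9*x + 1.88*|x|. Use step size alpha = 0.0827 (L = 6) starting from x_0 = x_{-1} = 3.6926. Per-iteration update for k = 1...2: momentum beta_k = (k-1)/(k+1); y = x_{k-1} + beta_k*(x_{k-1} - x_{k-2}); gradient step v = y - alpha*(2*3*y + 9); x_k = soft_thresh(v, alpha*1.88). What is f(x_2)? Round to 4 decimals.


FISTA on f(x) = 3*x^2 + 9*x + 1.88*|x|
L = 6, alpha = 0.0827
Iteration 1: beta = 0.0, y = 3.6926 + 0.0*(3.6926 - 3.6926) = 3.6926
  grad(y) = 31.1556, v = y - alpha*grad = 1.116
  prox(v) = soft_thresh(1.116, 0.1555) = 0.9606
Iteration 2: beta = 0.3333, y = 0.9606 + 0.3333*(0.9606 - 3.6926) = 0.0499
  grad(y) = 9.2992, v = y - alpha*grad = -0.7192
  prox(v) = soft_thresh(-0.7192, 0.1555) = -0.5637
f(x_2) = 3*(-0.5637)^2 + 9*(-0.5637) + 1.88*|-0.5637| = -3.0603


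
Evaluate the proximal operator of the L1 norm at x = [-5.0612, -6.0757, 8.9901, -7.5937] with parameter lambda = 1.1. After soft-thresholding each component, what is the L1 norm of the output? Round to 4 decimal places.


Soft-thresholding with lambda = 1.1:
prox(-5.0612) = sign(-5.0612)*max(|-5.0612| - 1.1, 0) = -3.9612
prox(-6.0757) = sign(-6.0757)*max(|-6.0757| - 1.1, 0) = -4.9757
prox(8.9901) = sign(8.9901)*max(|8.9901| - 1.1, 0) = 7.8901
prox(-7.5937) = sign(-7.5937)*max(|-7.5937| - 1.1, 0) = -6.4937
prox(x) = [-3.9612, -4.9757, 7.8901, -6.4937]
||prox(x)||_1 = 3.9612 + 4.9757 + 7.8901 + 6.4937 = 23.3207


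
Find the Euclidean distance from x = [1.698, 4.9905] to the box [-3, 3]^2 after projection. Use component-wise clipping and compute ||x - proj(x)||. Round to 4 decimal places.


Project each component onto [-3, 3].
clip(1.698) = 1.698, clip(4.9905) = 3.0
Projection = [1.698, 3.0]
Squared diffs: [0.0, 3.9621]
Distance = sqrt(3.9621) = 1.9905


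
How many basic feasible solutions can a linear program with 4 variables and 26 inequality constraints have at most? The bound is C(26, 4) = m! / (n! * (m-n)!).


Each vertex corresponds to some choice of n active constraints out of m, so the number of vertices is at most C(m, n) = m! / (n!(m-n)!).
m = 26, n = 4
Numerator: 26 * 25 * 24 * 23
Denominator: 4! = 24
C(26, 4) = 14950


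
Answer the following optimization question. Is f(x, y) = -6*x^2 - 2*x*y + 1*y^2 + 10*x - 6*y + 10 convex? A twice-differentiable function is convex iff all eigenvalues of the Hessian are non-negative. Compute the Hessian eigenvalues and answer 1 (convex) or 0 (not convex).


The Hessian of f(x,y) = -6*x^2 - 2*x*y + 1*y^2 + 10*x - 6*y + 10 is:
H = [[-12, -2], [-2, 2]]
Trace = -12 + 2 = -10
Determinant = -12*2 - (-2)^2 = -28
Discriminant = (-10)^2 - 4*-28 = 212.0
Eigenvalues: lambda_1 = -12.2801, lambda_2 = 2.2801
The function is not convex.

0


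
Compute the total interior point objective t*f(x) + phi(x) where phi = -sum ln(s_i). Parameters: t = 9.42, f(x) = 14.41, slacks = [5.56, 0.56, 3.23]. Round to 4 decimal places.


Step 1: Compute log-barrier.
ln values: [1.7156, -0.5798, 1.1725]
phi = -(1.7156 - 0.5798 + 1.1725) = -2.3083
Step 2: Compute augmented objective.
t*f(x) = 9.42*14.41 = 135.7422
Total = 135.7422 - 2.3083 = 133.4339


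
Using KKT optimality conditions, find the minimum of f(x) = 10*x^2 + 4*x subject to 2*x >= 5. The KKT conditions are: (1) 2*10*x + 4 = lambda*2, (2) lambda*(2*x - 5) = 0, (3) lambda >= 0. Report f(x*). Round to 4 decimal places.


Step 1: Try lambda = 0 (constraint inactive).
x_unc = -4/(2*10) = -0.2
Check: 2*-0.2 = -0.4 < 5 -- violated!
Step 2: Constraint must be active: 2*x = 5
x* = 5/2 = 2.5
lambda = (2*10*2.5 + 4)/2 = 27.0
Step 3: Compute optimal value.
f(x*) = 10*2.5^2 + 4*2.5 = 72.5


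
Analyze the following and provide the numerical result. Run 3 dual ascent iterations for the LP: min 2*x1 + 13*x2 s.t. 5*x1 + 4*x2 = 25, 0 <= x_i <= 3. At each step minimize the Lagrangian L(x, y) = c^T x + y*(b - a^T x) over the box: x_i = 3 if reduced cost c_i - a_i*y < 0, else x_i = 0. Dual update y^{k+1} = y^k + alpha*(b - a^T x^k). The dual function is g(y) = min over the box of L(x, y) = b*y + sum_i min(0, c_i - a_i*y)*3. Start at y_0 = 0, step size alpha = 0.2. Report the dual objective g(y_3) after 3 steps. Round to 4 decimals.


Dual ascent for LP: min 2*x1 + 13*x2, 5*x1 + 4*x2 = 25, 0 <= x_i <= 3
Step 1: y^k = 0.0, reduced costs: (2.0, 13.0)
  x^k = (0.0, 0.0), subgradient = b - a^T x = 25.0
  y^{k+1} = 0.0 + 0.2*25.0 = 5.0
Step 2: y^k = 5.0, reduced costs: (-23.0, -7.0)
  x^k = (3.0, 3.0), subgradient = b - a^T x = -2.0
  y^{k+1} = 5.0 + 0.2*-2.0 = 4.6
Step 3: y^k = 4.6, reduced costs: (-21.0, -5.4)
  x^k = (3.0, 3.0), subgradient = b - a^T x = -2.0
  y^{k+1} = 4.6 + 0.2*-2.0 = 4.2
Dual objective at y_3 = 4.2: reduced costs (-19.0, -3.8), box minimizer x = (3.0, 3.0)
g(y_3) = b*y + (c1 - a1*y)*x1 + (c2 - a2*y)*x2 = 25*4.2 + (-19.0)*3.0 + (-3.8)*3.0 = 105.0 - 57.0 - 11.4 = 36.6


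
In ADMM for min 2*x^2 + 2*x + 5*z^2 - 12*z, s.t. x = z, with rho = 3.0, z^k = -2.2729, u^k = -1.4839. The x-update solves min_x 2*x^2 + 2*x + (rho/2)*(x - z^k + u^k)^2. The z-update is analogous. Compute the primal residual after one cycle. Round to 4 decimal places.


ADMM iteration with rho = 3.0, z^k = -2.2729, u^k = -1.4839
Step 1: x-update.
Minimize 2*x^2 + 2*x + (3.0/2)*(x + 2.2729 - 1.4839)^2
FOC: (2*2 + 3.0)*x = -2 + 3.0*(-2.2729 + 1.4839)
x^{k+1} = -0.6239
Step 2: z-update.
Minimize 5*z^2 - 12*z + (3.0/2)*(-0.6239 - z - 1.4839)^2
FOC: (2*5 + 3.0)*z = 12 + 3.0*(-0.6239 - 1.4839)
z^{k+1} = 0.4367
Step 3: u-update.
u^{k+1} = -1.4839 - 0.6239 - 0.4367 = -2.5444
Step 4: Primal residual = |-0.6239 - 0.4367| = 1.0605


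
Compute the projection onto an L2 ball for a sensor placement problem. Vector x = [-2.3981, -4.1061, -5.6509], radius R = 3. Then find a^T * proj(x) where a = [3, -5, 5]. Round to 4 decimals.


Step 1: Compute ||x|| (intermediates to 6 decimals).
||x|| = sqrt((-2.3981)^2 + (-4.1061)^2 + (-5.6509)^2) = 7.385365
Step 2: Project.
Since ||x|| > R, scale = R/||x|| = 3/7.385365 = 0.406209, proj(x) = scale * x
proj(x) = [-0.97413, -1.667935, -2.295446]
Step 3: Dot product.
a^T * proj(x) = 3*(-0.97413) - 5*(-1.667935) + 5*(-2.295446) = -6.0599


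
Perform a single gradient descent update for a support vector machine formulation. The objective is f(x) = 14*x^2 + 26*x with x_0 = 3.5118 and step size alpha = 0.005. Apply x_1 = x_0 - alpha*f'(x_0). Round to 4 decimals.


We compute the gradient at x_0 and apply the update.
f'(x) = 28*x + 26
f'(3.5118) = 28*3.5118 + 26 = 124.3304
x_1 = 3.5118 - 0.005*124.3304 = 2.8901


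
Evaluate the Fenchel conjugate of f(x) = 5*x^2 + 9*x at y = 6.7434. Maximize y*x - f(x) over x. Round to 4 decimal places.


f*(y) = sup_x {y*x - a*x^2 - b*x} = sup_x {(y-b)*x - a*x^2}
FOC: (y - b) - 2a*x = 0 => x* = (y - b)/(2a)
x* = (6.7434 - 9)/(2*5) = -0.2257
f*(6.7434) = (y-b)^2/(4a) = (6.7434 - 9)^2/(4*5)
= 5.0922/20 = 0.2546


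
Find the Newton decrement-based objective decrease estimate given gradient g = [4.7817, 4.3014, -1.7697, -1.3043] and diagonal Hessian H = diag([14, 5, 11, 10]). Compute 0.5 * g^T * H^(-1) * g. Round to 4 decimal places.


Step 1: H is diagonal, so H^(-1) * g = [0.3416, 0.8603, -0.1609, -0.1304].
Step 2: g^T H^(-1) g = sum_i g_i^2 / H_ii
  = (4.7817)^2/14 + (4.3014)^2/5 + (-1.7697)^2/11 + (-1.3043)^2/10
  = 1.6332 + 3.7004 + 0.2847 + 0.1701 = 5.7884
Step 3: Objective decrease = 0.5 * g^T H^(-1) g = 2.8942


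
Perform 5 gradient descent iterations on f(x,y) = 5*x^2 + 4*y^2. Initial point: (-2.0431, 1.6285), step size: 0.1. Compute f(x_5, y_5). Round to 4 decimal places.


Gradient descent on f(x,y) = 5*x^2 + 4*y^2.
Starting point: (-2.0431, 1.6285), alpha = 0.1
Step 1: grad_x = 2*5*-2.0431 = -20.431, grad_y = 2*4*1.6285 = 13.028
  x_1 = -2.0431 - 0.1*-20.431 = 0.0
  y_1 = 1.6285 - 0.1*13.028 = 0.3257
Step 2: grad_x = 2*5*0.0 = 0.0, grad_y = 2*4*0.3257 = 2.6056
  x_2 = 0.0 - 0.1*0.0 = 0.0
  y_2 = 0.3257 - 0.1*2.6056 = 0.0651
Step 3: grad_x = 2*5*0.0 = 0.0, grad_y = 2*4*0.0651 = 0.5211
  x_3 = 0.0 - 0.1*0.0 = 0.0
  y_3 = 0.0651 - 0.1*0.5211 = 0.013
Step 4: grad_x = 2*5*0.0 = 0.0, grad_y = 2*4*0.013 = 0.1042
  x_4 = 0.0 - 0.1*0.0 = 0.0
  y_4 = 0.013 - 0.1*0.1042 = 0.0026
Step 5: grad_x = 2*5*0.0 = 0.0, grad_y = 2*4*0.0026 = 0.0208
  x_5 = 0.0 - 0.1*0.0 = 0.0
  y_5 = 0.0026 - 0.1*0.0208 = 0.0005
f(0.0, 0.0005) = 5*0.0^2 + 4*0.0005^2 = 0.0


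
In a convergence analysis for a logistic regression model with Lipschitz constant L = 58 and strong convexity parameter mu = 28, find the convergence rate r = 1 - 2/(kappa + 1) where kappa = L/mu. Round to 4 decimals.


Step 1: Compute the condition number.
kappa = L/mu = 58/28 = 2.0714
Step 2: Compute the convergence rate.
r = 1 - 2/(kappa + 1) = 1 - 2*mu/(L + mu) = (L - mu)/(L + mu) = 30/86 = 0.3488


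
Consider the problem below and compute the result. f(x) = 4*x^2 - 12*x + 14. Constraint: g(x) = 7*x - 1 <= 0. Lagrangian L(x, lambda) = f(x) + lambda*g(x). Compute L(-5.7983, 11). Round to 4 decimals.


Step 1: Evaluate f(x).
f(-5.7983) = 4*(-5.7983)^2 - 12*(-5.7983) + 14 = 218.0607
Step 2: Evaluate g(x).
g(-5.7983) = 7*-5.7983 - 1 = -41.5881
Step 3: Compute Lagrangian.
L = 218.0607 + 11*-41.5881 = -239.4084


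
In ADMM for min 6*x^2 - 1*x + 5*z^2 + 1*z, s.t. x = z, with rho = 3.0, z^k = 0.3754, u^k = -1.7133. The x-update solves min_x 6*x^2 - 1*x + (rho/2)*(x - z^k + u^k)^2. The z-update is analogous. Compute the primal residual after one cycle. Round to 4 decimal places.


ADMM iteration with rho = 3.0, z^k = 0.3754, u^k = -1.7133
Step 1: x-update.
Minimize 6*x^2 - 1*x + (3.0/2)*(x - 0.3754 - 1.7133)^2
FOC: (2*6 + 3.0)*x = 1 + 3.0*(0.3754 + 1.7133)
x^{k+1} = 0.4844
Step 2: z-update.
Minimize 5*z^2 + 1*z + (3.0/2)*(0.4844 - z - 1.7133)^2
FOC: (2*5 + 3.0)*z = -1 + 3.0*(0.4844 - 1.7133)
z^{k+1} = -0.3605
Step 3: u-update.
u^{k+1} = -1.7133 + 0.4844 + 0.3605 = -0.8684
Step 4: Primal residual = |0.4844 + 0.3605| = 0.8449


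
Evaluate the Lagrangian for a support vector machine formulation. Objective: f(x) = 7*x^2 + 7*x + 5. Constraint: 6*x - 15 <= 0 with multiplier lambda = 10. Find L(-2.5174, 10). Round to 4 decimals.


Step 1: Evaluate f(x).
f(-2.5174) = 7*(-2.5174)^2 + 7*(-2.5174) + 5 = 31.7393
Step 2: Evaluate g(x).
g(-2.5174) = 6*-2.5174 - 15 = -30.1044
Step 3: Compute Lagrangian.
L = 31.7393 + 10*-30.1044 = -269.3047


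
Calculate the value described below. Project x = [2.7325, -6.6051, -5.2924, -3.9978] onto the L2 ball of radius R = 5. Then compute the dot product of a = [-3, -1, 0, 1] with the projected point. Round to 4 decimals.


Step 1: Compute ||x|| (intermediates to 6 decimals).
||x|| = sqrt(2.7325^2 + (-6.6051)^2 + (-5.2924)^2 + (-3.9978)^2) = 9.751195
Step 2: Project.
Since ||x|| > R, scale = R/||x|| = 5/9.751195 = 0.512758, proj(x) = scale * x
proj(x) = [1.401111, -3.386818, -2.71372, -2.049904]
Step 3: Dot product.
a^T * proj(x) = -3*1.401111 - 1*(-3.386818) + 0*(-2.71372) + 1*(-2.049904) = -2.8664


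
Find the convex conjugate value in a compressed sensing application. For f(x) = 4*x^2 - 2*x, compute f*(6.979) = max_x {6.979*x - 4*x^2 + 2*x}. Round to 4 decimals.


f*(y) = sup_x {y*x - a*x^2 - b*x} = sup_x {(y-b)*x - a*x^2}
FOC: (y - b) - 2a*x = 0 => x* = (y - b)/(2a)
x* = (6.979 + 2)/(2*4) = 1.1224
f*(6.979) = (y-b)^2/(4a) = (6.979 + 2)^2/(4*4)
= 80.6224/16 = 5.0389


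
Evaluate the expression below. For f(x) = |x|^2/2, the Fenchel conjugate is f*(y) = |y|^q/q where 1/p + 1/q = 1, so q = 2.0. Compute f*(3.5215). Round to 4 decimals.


The conjugate exponent q satisfies 1/p + 1/q = 1.
p = 2, so q = 2/(2 - 1) = 2.0
|y|^q = 3.5215^2.0 = 12.401
f*(3.5215) = 12.401 / 2.0 = 6.2005


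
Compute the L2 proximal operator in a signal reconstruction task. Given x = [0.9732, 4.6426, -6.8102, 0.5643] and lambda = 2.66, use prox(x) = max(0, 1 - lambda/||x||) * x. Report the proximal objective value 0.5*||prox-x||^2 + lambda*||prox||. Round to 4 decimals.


Step 1: Compute ||x||.
||x|| = 8.3185
Step 2: Compute scaling factor.
scale = max(0, 1 - 2.66/8.3185) = 0.6802
Step 3: prox(x) = [0.662, 3.158, -4.6325, 0.3839]
||prox(x)|| = 5.6585
Step 4: Proximal objective.
0.5*||prox-x||^2 = 3.5378
lambda*||prox|| = 15.0516
Total = 18.5895


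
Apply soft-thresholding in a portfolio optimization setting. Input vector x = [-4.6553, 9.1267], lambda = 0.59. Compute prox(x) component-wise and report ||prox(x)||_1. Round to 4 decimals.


Soft-thresholding with lambda = 0.59:
prox(-4.6553) = sign(-4.6553)*max(|-4.6553| - 0.59, 0) = -4.0653
prox(9.1267) = sign(9.1267)*max(|9.1267| - 0.59, 0) = 8.5367
prox(x) = [-4.0653, 8.5367]
||prox(x)||_1 = 4.0653 + 8.5367 = 12.602


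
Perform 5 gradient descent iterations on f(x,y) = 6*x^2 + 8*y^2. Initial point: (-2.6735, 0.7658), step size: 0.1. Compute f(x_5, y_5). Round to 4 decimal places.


Gradient descent on f(x,y) = 6*x^2 + 8*y^2.
Starting point: (-2.6735, 0.7658), alpha = 0.1
Step 1: grad_x = 2*6*-2.6735 = -32.082, grad_y = 2*8*0.7658 = 12.2528
  x_1 = -2.6735 - 0.1*-32.082 = 0.5347
  y_1 = 0.7658 - 0.1*12.2528 = -0.4595
Step 2: grad_x = 2*6*0.5347 = 6.4164, grad_y = 2*8*-0.4595 = -7.3517
  x_2 = 0.5347 - 0.1*6.4164 = -0.1069
  y_2 = -0.4595 - 0.1*-7.3517 = 0.2757
Step 3: grad_x = 2*6*-0.1069 = -1.2833, grad_y = 2*8*0.2757 = 4.411
  x_3 = -0.1069 - 0.1*-1.2833 = 0.0214
  y_3 = 0.2757 - 0.1*4.411 = -0.1654
Step 4: grad_x = 2*6*0.0214 = 0.2567, grad_y = 2*8*-0.1654 = -2.6466
  x_4 = 0.0214 - 0.1*0.2567 = -0.0043
  y_4 = -0.1654 - 0.1*-2.6466 = 0.0992
Step 5: grad_x = 2*6*-0.0043 = -0.0513, grad_y = 2*8*0.0992 = 1.588
  x_5 = -0.0043 - 0.1*-0.0513 = 0.0009
  y_5 = 0.0992 - 0.1*1.588 = -0.0595
f(0.0009, -0.0595) = 6*0.0009^2 + 8*(-0.0595)^2 = 0.0284


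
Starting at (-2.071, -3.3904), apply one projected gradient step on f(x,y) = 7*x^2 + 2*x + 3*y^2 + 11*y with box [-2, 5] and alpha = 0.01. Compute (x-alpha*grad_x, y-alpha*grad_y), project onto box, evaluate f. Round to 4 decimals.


Step 1: Compute gradient at (-2.071, -3.3904).
grad_x = 2*7*-2.071 + 2 = -26.994
grad_y = 2*3*-3.3904 + 11 = -9.3424
Step 2: Gradient step.
x_raw = -2.071 - 0.01*-26.994 = -1.8011
y_raw = -3.3904 - 0.01*-9.3424 = -3.297
Step 3: Project onto [-2, 5].
x_proj = clip(-1.8011) = -1.8011
y_proj = clip(-3.297) = -2.0
Step 4: Evaluate f.
f(-1.8011, -2.0) = 9.1046


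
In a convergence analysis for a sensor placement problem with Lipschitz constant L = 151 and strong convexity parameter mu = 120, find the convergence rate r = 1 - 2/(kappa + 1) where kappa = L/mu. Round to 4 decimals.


Step 1: Compute the condition number.
kappa = L/mu = 151/120 = 1.2583
Step 2: Compute the convergence rate.
r = 1 - 2/(kappa + 1) = 1 - 2*mu/(L + mu) = (L - mu)/(L + mu) = 31/271 = 0.1144


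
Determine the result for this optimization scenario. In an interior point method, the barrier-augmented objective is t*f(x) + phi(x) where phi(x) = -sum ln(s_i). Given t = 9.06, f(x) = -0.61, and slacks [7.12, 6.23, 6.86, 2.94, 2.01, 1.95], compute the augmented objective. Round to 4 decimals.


Step 1: Compute log-barrier.
ln values: [1.9629, 1.8294, 1.9257, 1.0784, 0.6981, 0.6678]
phi = -(1.9629 + 1.8294 + 1.9257 + 1.0784 + 0.6981 + 0.6678) = -8.1624
Step 2: Compute augmented objective.
t*f(x) = 9.06*-0.61 = -5.5266
Total = -5.5266 - 8.1624 = -13.689
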